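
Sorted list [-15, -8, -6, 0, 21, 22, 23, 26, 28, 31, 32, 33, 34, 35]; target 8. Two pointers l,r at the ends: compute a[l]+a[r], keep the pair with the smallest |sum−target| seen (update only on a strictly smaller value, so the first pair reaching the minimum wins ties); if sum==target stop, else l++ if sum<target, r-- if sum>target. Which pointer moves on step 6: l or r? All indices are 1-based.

r

[1,14] -15+35=20 d=12 * → r--
[1,13] -15+34=19 d=11 * → r--
[1,12] -15+33=18 d=10 * → r--
[1,11] -15+32=17 d=9 * → r--
[1,10] -15+31=16 d=8 * → r--
[1,9] -15+28=13 d=5 * → r--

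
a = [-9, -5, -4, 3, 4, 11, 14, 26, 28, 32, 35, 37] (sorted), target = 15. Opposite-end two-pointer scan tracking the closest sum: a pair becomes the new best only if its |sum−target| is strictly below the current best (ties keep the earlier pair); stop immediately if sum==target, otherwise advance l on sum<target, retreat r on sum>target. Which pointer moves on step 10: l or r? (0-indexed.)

[0,11] -9+37=28 d=13 * → r--
[0,10] -9+35=26 d=11 * → r--
[0,9] -9+32=23 d=8 * → r--
[0,8] -9+28=19 d=4 * → r--
[0,7] -9+26=17 d=2 * → r--
[0,6] -9+14=5 d=10 → l++
[1,6] -5+14=9 d=6 → l++
[2,6] -4+14=10 d=5 → l++
[3,6] 3+14=17 d=2 → r--
[3,5] 3+11=14 d=1 * → l++

l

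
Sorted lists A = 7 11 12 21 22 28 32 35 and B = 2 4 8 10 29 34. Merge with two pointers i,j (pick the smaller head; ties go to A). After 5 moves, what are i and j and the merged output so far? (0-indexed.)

i=1, j=4, merged so far=[2, 4, 7, 8, 10]

[i=0,j=0] A[i]=7>B[j]=2 take 2 → j++
[i=0,j=1] A[i]=7>B[j]=4 take 4 → j++
[i=0,j=2] A[i]=7<=B[j]=8 take 7 → i++
[i=1,j=2] A[i]=11>B[j]=8 take 8 → j++
[i=1,j=3] A[i]=11>B[j]=10 take 10 → j++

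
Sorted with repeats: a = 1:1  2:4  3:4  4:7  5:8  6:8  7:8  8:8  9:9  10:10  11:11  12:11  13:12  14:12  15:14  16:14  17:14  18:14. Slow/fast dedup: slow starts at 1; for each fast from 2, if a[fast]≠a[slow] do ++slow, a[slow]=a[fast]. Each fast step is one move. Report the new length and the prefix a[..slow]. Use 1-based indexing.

length 9; prefix = [1, 4, 7, 8, 9, 10, 11, 12, 14]

(s=1,f=2) a[fast]=4≠a[slow]=1 write a[2]=4 → slow++,fast++
(s=2,f=3) a[fast]=4=a[slow] dup → fast++
(s=2,f=4) a[fast]=7≠a[slow]=4 write a[3]=7 → slow++,fast++
(s=3,f=5) a[fast]=8≠a[slow]=7 write a[4]=8 → slow++,fast++
(s=4,f=6) a[fast]=8=a[slow] dup → fast++
(s=4,f=7) a[fast]=8=a[slow] dup → fast++
(s=4,f=8) a[fast]=8=a[slow] dup → fast++
(s=4,f=9) a[fast]=9≠a[slow]=8 write a[5]=9 → slow++,fast++
(s=5,f=10) a[fast]=10≠a[slow]=9 write a[6]=10 → slow++,fast++
(s=6,f=11) a[fast]=11≠a[slow]=10 write a[7]=11 → slow++,fast++
(s=7,f=12) a[fast]=11=a[slow] dup → fast++
(s=7,f=13) a[fast]=12≠a[slow]=11 write a[8]=12 → slow++,fast++
(s=8,f=14) a[fast]=12=a[slow] dup → fast++
(s=8,f=15) a[fast]=14≠a[slow]=12 write a[9]=14 → slow++,fast++
(s=9,f=16) a[fast]=14=a[slow] dup → fast++
(s=9,f=17) a[fast]=14=a[slow] dup → fast++
(s=9,f=18) a[fast]=14=a[slow] dup → fast++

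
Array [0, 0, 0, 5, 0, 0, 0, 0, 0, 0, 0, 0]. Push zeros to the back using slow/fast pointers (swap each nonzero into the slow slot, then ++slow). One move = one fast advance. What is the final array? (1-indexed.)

slow=1 fast=1: a[fast]=0, fast++
slow=1 fast=2: a[fast]=0, fast++
slow=1 fast=3: a[fast]=0, fast++
slow=1 fast=4: a[fast]=5≠0 swap→a[1]=5, slow++,fast++
slow=2 fast=5: a[fast]=0, fast++
slow=2 fast=6: a[fast]=0, fast++
slow=2 fast=7: a[fast]=0, fast++
slow=2 fast=8: a[fast]=0, fast++
slow=2 fast=9: a[fast]=0, fast++
slow=2 fast=10: a[fast]=0, fast++
slow=2 fast=11: a[fast]=0, fast++
slow=2 fast=12: a[fast]=0, fast++

[5, 0, 0, 0, 0, 0, 0, 0, 0, 0, 0, 0]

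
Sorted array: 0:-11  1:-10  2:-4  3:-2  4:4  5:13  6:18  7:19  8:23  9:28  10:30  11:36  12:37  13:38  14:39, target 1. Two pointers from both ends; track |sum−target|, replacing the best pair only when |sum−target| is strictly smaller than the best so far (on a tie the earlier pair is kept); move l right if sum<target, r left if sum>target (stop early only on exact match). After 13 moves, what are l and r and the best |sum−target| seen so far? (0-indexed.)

[0,14] -11+39=28 d=27 * → r--
[0,13] -11+38=27 d=26 * → r--
[0,12] -11+37=26 d=25 * → r--
[0,11] -11+36=25 d=24 * → r--
[0,10] -11+30=19 d=18 * → r--
[0,9] -11+28=17 d=16 * → r--
[0,8] -11+23=12 d=11 * → r--
[0,7] -11+19=8 d=7 * → r--
[0,6] -11+18=7 d=6 * → r--
[0,5] -11+13=2 d=1 * → r--
[0,4] -11+4=-7 d=8 → l++
[1,4] -10+4=-6 d=7 → l++
[2,4] -4+4=0 d=1 → l++

l=3, r=4, best |Δ|=1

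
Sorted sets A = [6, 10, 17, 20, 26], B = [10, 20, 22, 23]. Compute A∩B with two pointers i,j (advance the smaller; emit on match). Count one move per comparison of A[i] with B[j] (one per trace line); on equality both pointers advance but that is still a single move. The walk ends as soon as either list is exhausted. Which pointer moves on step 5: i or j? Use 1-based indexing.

j

i=1 j=1: 6<10, i++
i=2 j=1: 10==10 emit, i++,j++
i=3 j=2: 17<20, i++
i=4 j=2: 20==20 emit, i++,j++
i=5 j=3: 26>22, j++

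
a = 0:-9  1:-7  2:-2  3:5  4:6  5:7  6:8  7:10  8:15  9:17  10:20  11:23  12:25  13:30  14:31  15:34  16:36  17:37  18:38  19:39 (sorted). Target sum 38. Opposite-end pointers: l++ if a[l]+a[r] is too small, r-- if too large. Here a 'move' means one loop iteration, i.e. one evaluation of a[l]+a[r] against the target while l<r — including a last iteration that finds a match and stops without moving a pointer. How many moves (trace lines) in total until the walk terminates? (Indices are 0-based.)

l=0 r=19: -9+39=30 <38, l++
l=1 r=19: -7+39=32 <38, l++
l=2 r=19: -2+39=37 <38, l++
l=3 r=19: 5+39=44 >38, r--
l=3 r=18: 5+38=43 >38, r--
l=3 r=17: 5+37=42 >38, r--
l=3 r=16: 5+36=41 >38, r--
l=3 r=15: 5+34=39 >38, r--
l=3 r=14: 5+31=36 <38, l++
l=4 r=14: 6+31=37 <38, l++
l=5 r=14: 7+31=38, found

11 moves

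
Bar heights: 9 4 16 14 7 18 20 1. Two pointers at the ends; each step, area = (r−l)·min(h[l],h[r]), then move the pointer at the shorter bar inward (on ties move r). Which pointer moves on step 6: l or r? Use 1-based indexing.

l

[1,8] min(9,1)*7=7 best=7 * → r--
[1,7] min(9,20)*6=54 best=54 * → l++
[2,7] min(4,20)*5=20 best=54 → l++
[3,7] min(16,20)*4=64 best=64 * → l++
[4,7] min(14,20)*3=42 best=64 → l++
[5,7] min(7,20)*2=14 best=64 → l++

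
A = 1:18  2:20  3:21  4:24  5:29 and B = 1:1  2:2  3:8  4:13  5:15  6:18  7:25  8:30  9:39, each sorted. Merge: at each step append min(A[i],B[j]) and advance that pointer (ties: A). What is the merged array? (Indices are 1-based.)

[1, 2, 8, 13, 15, 18, 18, 20, 21, 24, 25, 29, 30, 39]

[i=1,j=1] A[i]=18>B[j]=1 take 1 → j++
[i=1,j=2] A[i]=18>B[j]=2 take 2 → j++
[i=1,j=3] A[i]=18>B[j]=8 take 8 → j++
[i=1,j=4] A[i]=18>B[j]=13 take 13 → j++
[i=1,j=5] A[i]=18>B[j]=15 take 15 → j++
[i=1,j=6] A[i]=18<=B[j]=18 take 18 → i++
[i=2,j=6] A[i]=20>B[j]=18 take 18 → j++
[i=2,j=7] A[i]=20<=B[j]=25 take 20 → i++
[i=3,j=7] A[i]=21<=B[j]=25 take 21 → i++
[i=4,j=7] A[i]=24<=B[j]=25 take 24 → i++
[i=5,j=7] A[i]=29>B[j]=25 take 25 → j++
[i=5,j=8] A[i]=29<=B[j]=30 take 29 → i++
[i=6,j=8] A done, take B[j]=30 → j++
[i=6,j=9] A done, take B[j]=39 → j++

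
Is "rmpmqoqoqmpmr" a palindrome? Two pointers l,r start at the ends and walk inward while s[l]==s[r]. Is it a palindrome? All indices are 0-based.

l=0 r=12: 'r'=='r', l++,r--
l=1 r=11: 'm'=='m', l++,r--
l=2 r=10: 'p'=='p', l++,r--
l=3 r=9: 'm'=='m', l++,r--
l=4 r=8: 'q'=='q', l++,r--
l=5 r=7: 'o'=='o', l++,r--

palindrome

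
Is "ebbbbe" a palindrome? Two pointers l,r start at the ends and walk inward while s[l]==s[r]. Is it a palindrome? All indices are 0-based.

palindrome

l=0 r=5: 'e'=='e', l++,r--
l=1 r=4: 'b'=='b', l++,r--
l=2 r=3: 'b'=='b', l++,r--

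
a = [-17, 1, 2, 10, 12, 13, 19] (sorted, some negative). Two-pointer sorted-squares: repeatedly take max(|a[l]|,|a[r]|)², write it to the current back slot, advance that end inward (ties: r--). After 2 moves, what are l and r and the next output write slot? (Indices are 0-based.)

l=0 r=6: |-17|<=|19| out[6]=361, r--
l=0 r=5: |-17|>|13| out[5]=289, l++

l=1, r=5, next write slot=4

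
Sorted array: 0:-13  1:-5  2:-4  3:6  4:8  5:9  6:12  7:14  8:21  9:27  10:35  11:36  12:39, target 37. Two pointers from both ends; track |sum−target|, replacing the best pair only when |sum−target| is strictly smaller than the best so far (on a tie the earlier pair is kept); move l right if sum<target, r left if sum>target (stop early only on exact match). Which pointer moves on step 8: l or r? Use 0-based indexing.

l=0 r=12: -13+39=26 d=11 *, l++
l=1 r=12: -5+39=34 d=3 *, l++
l=2 r=12: -4+39=35 d=2 *, l++
l=3 r=12: 6+39=45 d=8, r--
l=3 r=11: 6+36=42 d=5, r--
l=3 r=10: 6+35=41 d=4, r--
l=3 r=9: 6+27=33 d=4, l++
l=4 r=9: 8+27=35 d=2, l++

l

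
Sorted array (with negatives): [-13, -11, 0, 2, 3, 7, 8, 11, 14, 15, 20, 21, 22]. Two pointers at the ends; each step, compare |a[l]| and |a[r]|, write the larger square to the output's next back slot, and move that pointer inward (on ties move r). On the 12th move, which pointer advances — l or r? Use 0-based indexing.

l=0 r=12: |-13|<=|22| out[12]=484, r--
l=0 r=11: |-13|<=|21| out[11]=441, r--
l=0 r=10: |-13|<=|20| out[10]=400, r--
l=0 r=9: |-13|<=|15| out[9]=225, r--
l=0 r=8: |-13|<=|14| out[8]=196, r--
l=0 r=7: |-13|>|11| out[7]=169, l++
l=1 r=7: |-11|<=|11| out[6]=121, r--
l=1 r=6: |-11|>|8| out[5]=121, l++
l=2 r=6: |0|<=|8| out[4]=64, r--
l=2 r=5: |0|<=|7| out[3]=49, r--
l=2 r=4: |0|<=|3| out[2]=9, r--
l=2 r=3: |0|<=|2| out[1]=4, r--

r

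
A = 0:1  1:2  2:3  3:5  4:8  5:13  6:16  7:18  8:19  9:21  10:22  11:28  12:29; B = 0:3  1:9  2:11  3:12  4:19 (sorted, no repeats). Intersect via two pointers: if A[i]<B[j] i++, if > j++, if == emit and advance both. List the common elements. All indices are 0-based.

i=0 j=0: 1<3, i++
i=1 j=0: 2<3, i++
i=2 j=0: 3==3 emit, i++,j++
i=3 j=1: 5<9, i++
i=4 j=1: 8<9, i++
i=5 j=1: 13>9, j++
i=5 j=2: 13>11, j++
i=5 j=3: 13>12, j++
i=5 j=4: 13<19, i++
i=6 j=4: 16<19, i++
i=7 j=4: 18<19, i++
i=8 j=4: 19==19 emit, i++,j++

intersection = [3, 19]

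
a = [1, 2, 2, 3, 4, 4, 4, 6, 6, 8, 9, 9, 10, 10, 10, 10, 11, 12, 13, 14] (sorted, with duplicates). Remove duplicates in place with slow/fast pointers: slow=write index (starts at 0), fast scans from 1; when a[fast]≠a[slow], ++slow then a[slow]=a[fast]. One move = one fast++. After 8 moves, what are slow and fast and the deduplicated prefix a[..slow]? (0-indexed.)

(s=0,f=1) a[fast]=2≠a[slow]=1 write a[1]=2 → slow++,fast++
(s=1,f=2) a[fast]=2=a[slow] dup → fast++
(s=1,f=3) a[fast]=3≠a[slow]=2 write a[2]=3 → slow++,fast++
(s=2,f=4) a[fast]=4≠a[slow]=3 write a[3]=4 → slow++,fast++
(s=3,f=5) a[fast]=4=a[slow] dup → fast++
(s=3,f=6) a[fast]=4=a[slow] dup → fast++
(s=3,f=7) a[fast]=6≠a[slow]=4 write a[4]=6 → slow++,fast++
(s=4,f=8) a[fast]=6=a[slow] dup → fast++

slow=4, fast=9, prefix=[1, 2, 3, 4, 6]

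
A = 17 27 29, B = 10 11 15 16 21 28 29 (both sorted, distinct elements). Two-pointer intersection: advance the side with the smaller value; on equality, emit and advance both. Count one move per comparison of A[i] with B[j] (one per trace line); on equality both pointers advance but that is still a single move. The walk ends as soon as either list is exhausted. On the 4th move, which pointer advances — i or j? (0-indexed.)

i=0 j=0: 17>10, j++
i=0 j=1: 17>11, j++
i=0 j=2: 17>15, j++
i=0 j=3: 17>16, j++

j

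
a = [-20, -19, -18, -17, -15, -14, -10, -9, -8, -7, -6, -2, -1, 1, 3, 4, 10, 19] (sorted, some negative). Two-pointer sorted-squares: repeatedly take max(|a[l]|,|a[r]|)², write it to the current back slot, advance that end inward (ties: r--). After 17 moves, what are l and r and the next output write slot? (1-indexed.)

l=13, r=13, next write slot=1

l=1 r=18: |-20|>|19| out[18]=400, l++
l=2 r=18: |-19|<=|19| out[17]=361, r--
l=2 r=17: |-19|>|10| out[16]=361, l++
l=3 r=17: |-18|>|10| out[15]=324, l++
l=4 r=17: |-17|>|10| out[14]=289, l++
l=5 r=17: |-15|>|10| out[13]=225, l++
l=6 r=17: |-14|>|10| out[12]=196, l++
l=7 r=17: |-10|<=|10| out[11]=100, r--
l=7 r=16: |-10|>|4| out[10]=100, l++
l=8 r=16: |-9|>|4| out[9]=81, l++
l=9 r=16: |-8|>|4| out[8]=64, l++
l=10 r=16: |-7|>|4| out[7]=49, l++
l=11 r=16: |-6|>|4| out[6]=36, l++
l=12 r=16: |-2|<=|4| out[5]=16, r--
l=12 r=15: |-2|<=|3| out[4]=9, r--
l=12 r=14: |-2|>|1| out[3]=4, l++
l=13 r=14: |-1|<=|1| out[2]=1, r--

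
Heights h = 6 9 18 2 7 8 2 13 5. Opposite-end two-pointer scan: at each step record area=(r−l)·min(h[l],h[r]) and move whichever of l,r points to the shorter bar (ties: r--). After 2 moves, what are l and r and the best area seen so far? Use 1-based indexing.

l=1 r=9: min(6,5)*8=40 best=40 *, r--
l=1 r=8: min(6,13)*7=42 best=42 *, l++

l=2, r=8, best area=42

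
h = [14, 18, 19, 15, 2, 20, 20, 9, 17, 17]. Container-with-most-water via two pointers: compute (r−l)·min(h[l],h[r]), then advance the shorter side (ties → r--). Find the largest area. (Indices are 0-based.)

[0,9] min(14,17)*9=126 best=126 * → l++
[1,9] min(18,17)*8=136 best=136 * → r--
[1,8] min(18,17)*7=119 best=136 → r--
[1,7] min(18,9)*6=54 best=136 → r--
[1,6] min(18,20)*5=90 best=136 → l++
[2,6] min(19,20)*4=76 best=136 → l++
[3,6] min(15,20)*3=45 best=136 → l++
[4,6] min(2,20)*2=4 best=136 → l++
[5,6] min(20,20)*1=20 best=136 → r--

max area = 136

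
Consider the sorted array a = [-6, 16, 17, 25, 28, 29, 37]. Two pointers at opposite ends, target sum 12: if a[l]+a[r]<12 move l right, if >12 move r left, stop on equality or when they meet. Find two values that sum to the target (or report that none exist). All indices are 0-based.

no pair

l=0 r=6: -6+37=31 >12, r--
l=0 r=5: -6+29=23 >12, r--
l=0 r=4: -6+28=22 >12, r--
l=0 r=3: -6+25=19 >12, r--
l=0 r=2: -6+17=11 <12, l++
l=1 r=2: 16+17=33 >12, r--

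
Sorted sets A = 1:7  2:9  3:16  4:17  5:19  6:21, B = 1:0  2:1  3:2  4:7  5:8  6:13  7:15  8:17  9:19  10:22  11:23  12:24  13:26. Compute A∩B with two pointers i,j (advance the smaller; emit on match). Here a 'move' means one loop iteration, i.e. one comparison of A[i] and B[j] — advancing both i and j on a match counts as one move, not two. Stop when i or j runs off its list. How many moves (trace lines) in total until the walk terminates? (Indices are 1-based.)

12 moves

[i=1,j=1] 7>0 → j++
[i=1,j=2] 7>1 → j++
[i=1,j=3] 7>2 → j++
[i=1,j=4] 7==7 emit → i++,j++
[i=2,j=5] 9>8 → j++
[i=2,j=6] 9<13 → i++
[i=3,j=6] 16>13 → j++
[i=3,j=7] 16>15 → j++
[i=3,j=8] 16<17 → i++
[i=4,j=8] 17==17 emit → i++,j++
[i=5,j=9] 19==19 emit → i++,j++
[i=6,j=10] 21<22 → i++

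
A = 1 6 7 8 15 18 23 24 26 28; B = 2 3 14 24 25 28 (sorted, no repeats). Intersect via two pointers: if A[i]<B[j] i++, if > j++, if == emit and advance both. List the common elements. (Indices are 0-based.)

intersection = [24, 28]

i=0 j=0: 1<2, i++
i=1 j=0: 6>2, j++
i=1 j=1: 6>3, j++
i=1 j=2: 6<14, i++
i=2 j=2: 7<14, i++
i=3 j=2: 8<14, i++
i=4 j=2: 15>14, j++
i=4 j=3: 15<24, i++
i=5 j=3: 18<24, i++
i=6 j=3: 23<24, i++
i=7 j=3: 24==24 emit, i++,j++
i=8 j=4: 26>25, j++
i=8 j=5: 26<28, i++
i=9 j=5: 28==28 emit, i++,j++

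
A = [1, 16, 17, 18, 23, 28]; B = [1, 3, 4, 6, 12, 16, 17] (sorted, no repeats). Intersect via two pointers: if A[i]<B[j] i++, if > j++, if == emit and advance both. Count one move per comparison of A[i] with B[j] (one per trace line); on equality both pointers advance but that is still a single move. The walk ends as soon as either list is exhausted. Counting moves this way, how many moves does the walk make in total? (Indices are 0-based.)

7 moves

[i=0,j=0] 1==1 emit → i++,j++
[i=1,j=1] 16>3 → j++
[i=1,j=2] 16>4 → j++
[i=1,j=3] 16>6 → j++
[i=1,j=4] 16>12 → j++
[i=1,j=5] 16==16 emit → i++,j++
[i=2,j=6] 17==17 emit → i++,j++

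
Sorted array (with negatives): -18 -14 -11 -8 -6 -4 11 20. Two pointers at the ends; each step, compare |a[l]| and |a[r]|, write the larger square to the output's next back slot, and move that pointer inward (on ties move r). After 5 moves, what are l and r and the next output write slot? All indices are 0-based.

l=0 r=7: |-18|<=|20| out[7]=400, r--
l=0 r=6: |-18|>|11| out[6]=324, l++
l=1 r=6: |-14|>|11| out[5]=196, l++
l=2 r=6: |-11|<=|11| out[4]=121, r--
l=2 r=5: |-11|>|-4| out[3]=121, l++

l=3, r=5, next write slot=2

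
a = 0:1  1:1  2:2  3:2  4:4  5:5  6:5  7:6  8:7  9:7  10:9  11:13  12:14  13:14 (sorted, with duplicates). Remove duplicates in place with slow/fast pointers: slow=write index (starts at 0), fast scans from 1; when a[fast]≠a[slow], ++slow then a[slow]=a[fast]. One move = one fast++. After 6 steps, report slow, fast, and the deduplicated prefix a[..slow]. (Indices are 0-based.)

slow=3, fast=7, prefix=[1, 2, 4, 5]

(s=0,f=1) a[fast]=1=a[slow] dup → fast++
(s=0,f=2) a[fast]=2≠a[slow]=1 write a[1]=2 → slow++,fast++
(s=1,f=3) a[fast]=2=a[slow] dup → fast++
(s=1,f=4) a[fast]=4≠a[slow]=2 write a[2]=4 → slow++,fast++
(s=2,f=5) a[fast]=5≠a[slow]=4 write a[3]=5 → slow++,fast++
(s=3,f=6) a[fast]=5=a[slow] dup → fast++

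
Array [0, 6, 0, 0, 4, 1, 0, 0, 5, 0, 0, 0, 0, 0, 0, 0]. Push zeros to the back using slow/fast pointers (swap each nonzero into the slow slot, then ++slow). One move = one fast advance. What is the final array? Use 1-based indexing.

[6, 4, 1, 5, 0, 0, 0, 0, 0, 0, 0, 0, 0, 0, 0, 0]

(s=1,f=1) a[fast]=0 → fast++
(s=1,f=2) a[fast]=6≠0 swap→a[1]=6 → slow++,fast++
(s=2,f=3) a[fast]=0 → fast++
(s=2,f=4) a[fast]=0 → fast++
(s=2,f=5) a[fast]=4≠0 swap→a[2]=4 → slow++,fast++
(s=3,f=6) a[fast]=1≠0 swap→a[3]=1 → slow++,fast++
(s=4,f=7) a[fast]=0 → fast++
(s=4,f=8) a[fast]=0 → fast++
(s=4,f=9) a[fast]=5≠0 swap→a[4]=5 → slow++,fast++
(s=5,f=10) a[fast]=0 → fast++
(s=5,f=11) a[fast]=0 → fast++
(s=5,f=12) a[fast]=0 → fast++
(s=5,f=13) a[fast]=0 → fast++
(s=5,f=14) a[fast]=0 → fast++
(s=5,f=15) a[fast]=0 → fast++
(s=5,f=16) a[fast]=0 → fast++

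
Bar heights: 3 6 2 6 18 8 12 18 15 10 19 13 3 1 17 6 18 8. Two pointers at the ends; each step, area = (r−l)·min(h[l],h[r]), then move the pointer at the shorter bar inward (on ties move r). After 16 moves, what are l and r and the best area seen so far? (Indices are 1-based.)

l=10, r=11, best area=216

l=1 r=18: min(3,8)*17=51 best=51 *, l++
l=2 r=18: min(6,8)*16=96 best=96 *, l++
l=3 r=18: min(2,8)*15=30 best=96, l++
l=4 r=18: min(6,8)*14=84 best=96, l++
l=5 r=18: min(18,8)*13=104 best=104 *, r--
l=5 r=17: min(18,18)*12=216 best=216 *, r--
l=5 r=16: min(18,6)*11=66 best=216, r--
l=5 r=15: min(18,17)*10=170 best=216, r--
l=5 r=14: min(18,1)*9=9 best=216, r--
l=5 r=13: min(18,3)*8=24 best=216, r--
l=5 r=12: min(18,13)*7=91 best=216, r--
l=5 r=11: min(18,19)*6=108 best=216, l++
l=6 r=11: min(8,19)*5=40 best=216, l++
l=7 r=11: min(12,19)*4=48 best=216, l++
l=8 r=11: min(18,19)*3=54 best=216, l++
l=9 r=11: min(15,19)*2=30 best=216, l++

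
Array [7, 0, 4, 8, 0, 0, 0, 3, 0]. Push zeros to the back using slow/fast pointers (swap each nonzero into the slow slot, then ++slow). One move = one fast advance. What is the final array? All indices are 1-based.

slow=1 fast=1: a[fast]=7≠0 swap→a[1]=7, slow++,fast++
slow=2 fast=2: a[fast]=0, fast++
slow=2 fast=3: a[fast]=4≠0 swap→a[2]=4, slow++,fast++
slow=3 fast=4: a[fast]=8≠0 swap→a[3]=8, slow++,fast++
slow=4 fast=5: a[fast]=0, fast++
slow=4 fast=6: a[fast]=0, fast++
slow=4 fast=7: a[fast]=0, fast++
slow=4 fast=8: a[fast]=3≠0 swap→a[4]=3, slow++,fast++
slow=5 fast=9: a[fast]=0, fast++

[7, 4, 8, 3, 0, 0, 0, 0, 0]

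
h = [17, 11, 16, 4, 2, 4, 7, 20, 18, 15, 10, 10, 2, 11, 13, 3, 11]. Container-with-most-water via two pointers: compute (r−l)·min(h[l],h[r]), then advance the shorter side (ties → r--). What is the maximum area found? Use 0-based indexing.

max area = 182

l=0 r=16: min(17,11)*16=176 best=176 *, r--
l=0 r=15: min(17,3)*15=45 best=176, r--
l=0 r=14: min(17,13)*14=182 best=182 *, r--
l=0 r=13: min(17,11)*13=143 best=182, r--
l=0 r=12: min(17,2)*12=24 best=182, r--
l=0 r=11: min(17,10)*11=110 best=182, r--
l=0 r=10: min(17,10)*10=100 best=182, r--
l=0 r=9: min(17,15)*9=135 best=182, r--
l=0 r=8: min(17,18)*8=136 best=182, l++
l=1 r=8: min(11,18)*7=77 best=182, l++
l=2 r=8: min(16,18)*6=96 best=182, l++
l=3 r=8: min(4,18)*5=20 best=182, l++
l=4 r=8: min(2,18)*4=8 best=182, l++
l=5 r=8: min(4,18)*3=12 best=182, l++
l=6 r=8: min(7,18)*2=14 best=182, l++
l=7 r=8: min(20,18)*1=18 best=182, r--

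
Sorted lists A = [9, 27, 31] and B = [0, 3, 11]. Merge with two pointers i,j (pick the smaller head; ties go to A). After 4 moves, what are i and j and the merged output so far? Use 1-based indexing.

[i=1,j=1] A[i]=9>B[j]=0 take 0 → j++
[i=1,j=2] A[i]=9>B[j]=3 take 3 → j++
[i=1,j=3] A[i]=9<=B[j]=11 take 9 → i++
[i=2,j=3] A[i]=27>B[j]=11 take 11 → j++

i=2, j=4, merged so far=[0, 3, 9, 11]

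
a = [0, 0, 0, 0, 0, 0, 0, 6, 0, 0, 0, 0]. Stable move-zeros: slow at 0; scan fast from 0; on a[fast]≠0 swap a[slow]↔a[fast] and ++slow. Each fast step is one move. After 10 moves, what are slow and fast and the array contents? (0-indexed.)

(s=0,f=0) a[fast]=0 → fast++
(s=0,f=1) a[fast]=0 → fast++
(s=0,f=2) a[fast]=0 → fast++
(s=0,f=3) a[fast]=0 → fast++
(s=0,f=4) a[fast]=0 → fast++
(s=0,f=5) a[fast]=0 → fast++
(s=0,f=6) a[fast]=0 → fast++
(s=0,f=7) a[fast]=6≠0 swap→a[0]=6 → slow++,fast++
(s=1,f=8) a[fast]=0 → fast++
(s=1,f=9) a[fast]=0 → fast++

slow=1, fast=10, a=[6, 0, 0, 0, 0, 0, 0, 0, 0, 0, 0, 0]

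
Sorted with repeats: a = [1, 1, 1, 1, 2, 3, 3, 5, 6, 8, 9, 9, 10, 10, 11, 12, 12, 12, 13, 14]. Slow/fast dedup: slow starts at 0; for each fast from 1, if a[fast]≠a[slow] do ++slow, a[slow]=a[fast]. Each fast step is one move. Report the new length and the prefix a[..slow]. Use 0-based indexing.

length 12; prefix = [1, 2, 3, 5, 6, 8, 9, 10, 11, 12, 13, 14]

(s=0,f=1) a[fast]=1=a[slow] dup → fast++
(s=0,f=2) a[fast]=1=a[slow] dup → fast++
(s=0,f=3) a[fast]=1=a[slow] dup → fast++
(s=0,f=4) a[fast]=2≠a[slow]=1 write a[1]=2 → slow++,fast++
(s=1,f=5) a[fast]=3≠a[slow]=2 write a[2]=3 → slow++,fast++
(s=2,f=6) a[fast]=3=a[slow] dup → fast++
(s=2,f=7) a[fast]=5≠a[slow]=3 write a[3]=5 → slow++,fast++
(s=3,f=8) a[fast]=6≠a[slow]=5 write a[4]=6 → slow++,fast++
(s=4,f=9) a[fast]=8≠a[slow]=6 write a[5]=8 → slow++,fast++
(s=5,f=10) a[fast]=9≠a[slow]=8 write a[6]=9 → slow++,fast++
(s=6,f=11) a[fast]=9=a[slow] dup → fast++
(s=6,f=12) a[fast]=10≠a[slow]=9 write a[7]=10 → slow++,fast++
(s=7,f=13) a[fast]=10=a[slow] dup → fast++
(s=7,f=14) a[fast]=11≠a[slow]=10 write a[8]=11 → slow++,fast++
(s=8,f=15) a[fast]=12≠a[slow]=11 write a[9]=12 → slow++,fast++
(s=9,f=16) a[fast]=12=a[slow] dup → fast++
(s=9,f=17) a[fast]=12=a[slow] dup → fast++
(s=9,f=18) a[fast]=13≠a[slow]=12 write a[10]=13 → slow++,fast++
(s=10,f=19) a[fast]=14≠a[slow]=13 write a[11]=14 → slow++,fast++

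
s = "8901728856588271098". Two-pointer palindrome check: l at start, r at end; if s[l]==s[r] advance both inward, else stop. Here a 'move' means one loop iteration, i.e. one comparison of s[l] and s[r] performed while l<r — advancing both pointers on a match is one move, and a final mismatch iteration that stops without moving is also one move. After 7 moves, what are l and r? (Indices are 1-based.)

l=8, r=12

[1,19] '8'=='8' → l++,r--
[2,18] '9'=='9' → l++,r--
[3,17] '0'=='0' → l++,r--
[4,16] '1'=='1' → l++,r--
[5,15] '7'=='7' → l++,r--
[6,14] '2'=='2' → l++,r--
[7,13] '8'=='8' → l++,r--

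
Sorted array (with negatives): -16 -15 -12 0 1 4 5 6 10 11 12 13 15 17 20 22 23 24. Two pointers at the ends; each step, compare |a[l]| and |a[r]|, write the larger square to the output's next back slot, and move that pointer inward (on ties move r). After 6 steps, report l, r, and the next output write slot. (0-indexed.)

l=1, r=12, next write slot=11

l=0 r=17: |-16|<=|24| out[17]=576, r--
l=0 r=16: |-16|<=|23| out[16]=529, r--
l=0 r=15: |-16|<=|22| out[15]=484, r--
l=0 r=14: |-16|<=|20| out[14]=400, r--
l=0 r=13: |-16|<=|17| out[13]=289, r--
l=0 r=12: |-16|>|15| out[12]=256, l++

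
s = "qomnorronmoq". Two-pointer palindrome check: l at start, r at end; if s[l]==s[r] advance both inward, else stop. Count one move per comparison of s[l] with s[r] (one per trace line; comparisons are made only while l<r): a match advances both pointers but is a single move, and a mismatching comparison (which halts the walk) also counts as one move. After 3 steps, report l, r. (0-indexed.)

l=0 r=11: 'q'=='q', l++,r--
l=1 r=10: 'o'=='o', l++,r--
l=2 r=9: 'm'=='m', l++,r--

l=3, r=8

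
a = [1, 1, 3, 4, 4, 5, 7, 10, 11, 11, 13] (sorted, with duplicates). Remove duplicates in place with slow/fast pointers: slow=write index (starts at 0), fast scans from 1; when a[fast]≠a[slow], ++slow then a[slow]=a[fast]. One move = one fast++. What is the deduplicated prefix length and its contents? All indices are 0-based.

length 8; prefix = [1, 3, 4, 5, 7, 10, 11, 13]

(s=0,f=1) a[fast]=1=a[slow] dup → fast++
(s=0,f=2) a[fast]=3≠a[slow]=1 write a[1]=3 → slow++,fast++
(s=1,f=3) a[fast]=4≠a[slow]=3 write a[2]=4 → slow++,fast++
(s=2,f=4) a[fast]=4=a[slow] dup → fast++
(s=2,f=5) a[fast]=5≠a[slow]=4 write a[3]=5 → slow++,fast++
(s=3,f=6) a[fast]=7≠a[slow]=5 write a[4]=7 → slow++,fast++
(s=4,f=7) a[fast]=10≠a[slow]=7 write a[5]=10 → slow++,fast++
(s=5,f=8) a[fast]=11≠a[slow]=10 write a[6]=11 → slow++,fast++
(s=6,f=9) a[fast]=11=a[slow] dup → fast++
(s=6,f=10) a[fast]=13≠a[slow]=11 write a[7]=13 → slow++,fast++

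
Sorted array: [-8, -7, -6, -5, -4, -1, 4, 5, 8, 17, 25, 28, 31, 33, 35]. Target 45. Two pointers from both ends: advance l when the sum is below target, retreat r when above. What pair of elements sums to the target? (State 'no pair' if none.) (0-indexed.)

(17, 28)

l=0 r=14: -8+35=27 <45, l++
l=1 r=14: -7+35=28 <45, l++
l=2 r=14: -6+35=29 <45, l++
l=3 r=14: -5+35=30 <45, l++
l=4 r=14: -4+35=31 <45, l++
l=5 r=14: -1+35=34 <45, l++
l=6 r=14: 4+35=39 <45, l++
l=7 r=14: 5+35=40 <45, l++
l=8 r=14: 8+35=43 <45, l++
l=9 r=14: 17+35=52 >45, r--
l=9 r=13: 17+33=50 >45, r--
l=9 r=12: 17+31=48 >45, r--
l=9 r=11: 17+28=45, found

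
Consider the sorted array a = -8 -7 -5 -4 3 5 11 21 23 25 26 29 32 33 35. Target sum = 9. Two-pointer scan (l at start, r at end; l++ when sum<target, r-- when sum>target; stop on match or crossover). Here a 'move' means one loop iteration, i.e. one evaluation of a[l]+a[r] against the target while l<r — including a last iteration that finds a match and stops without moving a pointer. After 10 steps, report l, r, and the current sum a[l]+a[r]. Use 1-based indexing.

l=3, r=7, sum=6

l=1 r=15: -8+35=27 >9, r--
l=1 r=14: -8+33=25 >9, r--
l=1 r=13: -8+32=24 >9, r--
l=1 r=12: -8+29=21 >9, r--
l=1 r=11: -8+26=18 >9, r--
l=1 r=10: -8+25=17 >9, r--
l=1 r=9: -8+23=15 >9, r--
l=1 r=8: -8+21=13 >9, r--
l=1 r=7: -8+11=3 <9, l++
l=2 r=7: -7+11=4 <9, l++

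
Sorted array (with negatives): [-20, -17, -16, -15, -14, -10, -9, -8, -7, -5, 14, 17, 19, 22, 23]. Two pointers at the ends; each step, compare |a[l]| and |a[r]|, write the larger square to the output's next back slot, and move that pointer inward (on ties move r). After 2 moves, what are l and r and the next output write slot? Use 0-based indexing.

l=0 r=14: |-20|<=|23| out[14]=529, r--
l=0 r=13: |-20|<=|22| out[13]=484, r--

l=0, r=12, next write slot=12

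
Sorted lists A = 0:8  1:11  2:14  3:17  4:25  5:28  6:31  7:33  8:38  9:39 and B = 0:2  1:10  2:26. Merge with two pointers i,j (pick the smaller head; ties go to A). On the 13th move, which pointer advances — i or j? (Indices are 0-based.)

i

i=0 j=0: A[i]=8>B[j]=2 take 2, j++
i=0 j=1: A[i]=8<=B[j]=10 take 8, i++
i=1 j=1: A[i]=11>B[j]=10 take 10, j++
i=1 j=2: A[i]=11<=B[j]=26 take 11, i++
i=2 j=2: A[i]=14<=B[j]=26 take 14, i++
i=3 j=2: A[i]=17<=B[j]=26 take 17, i++
i=4 j=2: A[i]=25<=B[j]=26 take 25, i++
i=5 j=2: A[i]=28>B[j]=26 take 26, j++
i=5 j=3: B done, take A[i]=28, i++
i=6 j=3: B done, take A[i]=31, i++
i=7 j=3: B done, take A[i]=33, i++
i=8 j=3: B done, take A[i]=38, i++
i=9 j=3: B done, take A[i]=39, i++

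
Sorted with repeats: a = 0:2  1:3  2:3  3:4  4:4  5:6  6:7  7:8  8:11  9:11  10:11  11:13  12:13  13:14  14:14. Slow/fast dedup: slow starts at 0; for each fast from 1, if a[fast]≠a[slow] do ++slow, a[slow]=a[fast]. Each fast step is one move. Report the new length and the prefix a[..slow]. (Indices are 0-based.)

(s=0,f=1) a[fast]=3≠a[slow]=2 write a[1]=3 → slow++,fast++
(s=1,f=2) a[fast]=3=a[slow] dup → fast++
(s=1,f=3) a[fast]=4≠a[slow]=3 write a[2]=4 → slow++,fast++
(s=2,f=4) a[fast]=4=a[slow] dup → fast++
(s=2,f=5) a[fast]=6≠a[slow]=4 write a[3]=6 → slow++,fast++
(s=3,f=6) a[fast]=7≠a[slow]=6 write a[4]=7 → slow++,fast++
(s=4,f=7) a[fast]=8≠a[slow]=7 write a[5]=8 → slow++,fast++
(s=5,f=8) a[fast]=11≠a[slow]=8 write a[6]=11 → slow++,fast++
(s=6,f=9) a[fast]=11=a[slow] dup → fast++
(s=6,f=10) a[fast]=11=a[slow] dup → fast++
(s=6,f=11) a[fast]=13≠a[slow]=11 write a[7]=13 → slow++,fast++
(s=7,f=12) a[fast]=13=a[slow] dup → fast++
(s=7,f=13) a[fast]=14≠a[slow]=13 write a[8]=14 → slow++,fast++
(s=8,f=14) a[fast]=14=a[slow] dup → fast++

length 9; prefix = [2, 3, 4, 6, 7, 8, 11, 13, 14]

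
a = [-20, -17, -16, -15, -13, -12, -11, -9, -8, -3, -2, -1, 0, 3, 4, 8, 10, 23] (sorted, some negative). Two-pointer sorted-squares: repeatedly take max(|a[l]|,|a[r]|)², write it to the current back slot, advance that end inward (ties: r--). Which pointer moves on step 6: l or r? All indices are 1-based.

l

[1,18] |-20|<=|23| out[18]=529 → r--
[1,17] |-20|>|10| out[17]=400 → l++
[2,17] |-17|>|10| out[16]=289 → l++
[3,17] |-16|>|10| out[15]=256 → l++
[4,17] |-15|>|10| out[14]=225 → l++
[5,17] |-13|>|10| out[13]=169 → l++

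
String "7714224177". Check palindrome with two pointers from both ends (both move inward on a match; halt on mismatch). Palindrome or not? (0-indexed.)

l=0 r=9: '7'=='7', l++,r--
l=1 r=8: '7'=='7', l++,r--
l=2 r=7: '1'=='1', l++,r--
l=3 r=6: '4'=='4', l++,r--
l=4 r=5: '2'=='2', l++,r--

palindrome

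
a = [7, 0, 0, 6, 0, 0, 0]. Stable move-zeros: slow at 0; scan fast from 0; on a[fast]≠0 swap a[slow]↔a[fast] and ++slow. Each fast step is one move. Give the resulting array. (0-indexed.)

slow=0 fast=0: a[fast]=7≠0 swap→a[0]=7, slow++,fast++
slow=1 fast=1: a[fast]=0, fast++
slow=1 fast=2: a[fast]=0, fast++
slow=1 fast=3: a[fast]=6≠0 swap→a[1]=6, slow++,fast++
slow=2 fast=4: a[fast]=0, fast++
slow=2 fast=5: a[fast]=0, fast++
slow=2 fast=6: a[fast]=0, fast++

[7, 6, 0, 0, 0, 0, 0]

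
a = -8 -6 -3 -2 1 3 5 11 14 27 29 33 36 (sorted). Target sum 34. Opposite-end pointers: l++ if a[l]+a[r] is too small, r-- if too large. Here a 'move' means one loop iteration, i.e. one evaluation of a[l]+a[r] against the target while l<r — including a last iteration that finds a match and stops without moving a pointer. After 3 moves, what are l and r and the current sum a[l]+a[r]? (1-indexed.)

[1,13] -8+36=28 <34 → l++
[2,13] -6+36=30 <34 → l++
[3,13] -3+36=33 <34 → l++

l=4, r=13, sum=34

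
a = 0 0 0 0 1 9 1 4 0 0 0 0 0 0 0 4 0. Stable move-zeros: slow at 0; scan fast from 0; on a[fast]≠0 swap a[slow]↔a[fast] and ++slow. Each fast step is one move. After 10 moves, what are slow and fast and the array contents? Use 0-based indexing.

slow=4, fast=10, a=[1, 9, 1, 4, 0, 0, 0, 0, 0, 0, 0, 0, 0, 0, 0, 4, 0]

slow=0 fast=0: a[fast]=0, fast++
slow=0 fast=1: a[fast]=0, fast++
slow=0 fast=2: a[fast]=0, fast++
slow=0 fast=3: a[fast]=0, fast++
slow=0 fast=4: a[fast]=1≠0 swap→a[0]=1, slow++,fast++
slow=1 fast=5: a[fast]=9≠0 swap→a[1]=9, slow++,fast++
slow=2 fast=6: a[fast]=1≠0 swap→a[2]=1, slow++,fast++
slow=3 fast=7: a[fast]=4≠0 swap→a[3]=4, slow++,fast++
slow=4 fast=8: a[fast]=0, fast++
slow=4 fast=9: a[fast]=0, fast++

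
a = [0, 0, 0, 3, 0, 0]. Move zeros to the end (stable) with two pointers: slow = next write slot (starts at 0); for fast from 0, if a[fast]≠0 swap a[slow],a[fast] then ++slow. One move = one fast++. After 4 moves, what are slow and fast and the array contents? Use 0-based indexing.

slow=1, fast=4, a=[3, 0, 0, 0, 0, 0]

(s=0,f=0) a[fast]=0 → fast++
(s=0,f=1) a[fast]=0 → fast++
(s=0,f=2) a[fast]=0 → fast++
(s=0,f=3) a[fast]=3≠0 swap→a[0]=3 → slow++,fast++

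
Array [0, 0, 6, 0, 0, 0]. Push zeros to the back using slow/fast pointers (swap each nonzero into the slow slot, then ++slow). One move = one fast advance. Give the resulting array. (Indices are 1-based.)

(s=1,f=1) a[fast]=0 → fast++
(s=1,f=2) a[fast]=0 → fast++
(s=1,f=3) a[fast]=6≠0 swap→a[1]=6 → slow++,fast++
(s=2,f=4) a[fast]=0 → fast++
(s=2,f=5) a[fast]=0 → fast++
(s=2,f=6) a[fast]=0 → fast++

[6, 0, 0, 0, 0, 0]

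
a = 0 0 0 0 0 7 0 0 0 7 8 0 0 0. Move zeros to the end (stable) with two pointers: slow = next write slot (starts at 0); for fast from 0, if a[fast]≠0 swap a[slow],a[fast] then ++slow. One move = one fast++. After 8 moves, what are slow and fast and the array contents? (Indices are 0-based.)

slow=1, fast=8, a=[7, 0, 0, 0, 0, 0, 0, 0, 0, 7, 8, 0, 0, 0]

(s=0,f=0) a[fast]=0 → fast++
(s=0,f=1) a[fast]=0 → fast++
(s=0,f=2) a[fast]=0 → fast++
(s=0,f=3) a[fast]=0 → fast++
(s=0,f=4) a[fast]=0 → fast++
(s=0,f=5) a[fast]=7≠0 swap→a[0]=7 → slow++,fast++
(s=1,f=6) a[fast]=0 → fast++
(s=1,f=7) a[fast]=0 → fast++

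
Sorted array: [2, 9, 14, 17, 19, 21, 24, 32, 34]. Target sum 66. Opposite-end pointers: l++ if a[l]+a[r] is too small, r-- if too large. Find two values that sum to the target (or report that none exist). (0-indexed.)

l=0 r=8: 2+34=36 <66, l++
l=1 r=8: 9+34=43 <66, l++
l=2 r=8: 14+34=48 <66, l++
l=3 r=8: 17+34=51 <66, l++
l=4 r=8: 19+34=53 <66, l++
l=5 r=8: 21+34=55 <66, l++
l=6 r=8: 24+34=58 <66, l++
l=7 r=8: 32+34=66, found

(32, 34)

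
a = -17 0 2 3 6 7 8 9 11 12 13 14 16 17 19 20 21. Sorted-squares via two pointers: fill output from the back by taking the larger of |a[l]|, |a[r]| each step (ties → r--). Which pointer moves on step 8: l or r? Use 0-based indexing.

[0,16] |-17|<=|21| out[16]=441 → r--
[0,15] |-17|<=|20| out[15]=400 → r--
[0,14] |-17|<=|19| out[14]=361 → r--
[0,13] |-17|<=|17| out[13]=289 → r--
[0,12] |-17|>|16| out[12]=289 → l++
[1,12] |0|<=|16| out[11]=256 → r--
[1,11] |0|<=|14| out[10]=196 → r--
[1,10] |0|<=|13| out[9]=169 → r--

r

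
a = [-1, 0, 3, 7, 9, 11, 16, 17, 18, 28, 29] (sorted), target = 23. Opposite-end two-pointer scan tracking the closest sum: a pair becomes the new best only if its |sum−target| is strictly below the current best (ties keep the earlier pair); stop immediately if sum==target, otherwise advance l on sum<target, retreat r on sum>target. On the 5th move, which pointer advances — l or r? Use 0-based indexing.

[0,10] -1+29=28 d=5 * → r--
[0,9] -1+28=27 d=4 * → r--
[0,8] -1+18=17 d=6 → l++
[1,8] 0+18=18 d=5 → l++
[2,8] 3+18=21 d=2 * → l++

l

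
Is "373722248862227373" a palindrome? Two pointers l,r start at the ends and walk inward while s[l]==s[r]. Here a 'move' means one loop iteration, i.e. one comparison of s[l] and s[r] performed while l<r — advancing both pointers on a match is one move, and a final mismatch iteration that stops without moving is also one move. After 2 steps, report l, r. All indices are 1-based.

l=3, r=16

[1,18] '3'=='3' → l++,r--
[2,17] '7'=='7' → l++,r--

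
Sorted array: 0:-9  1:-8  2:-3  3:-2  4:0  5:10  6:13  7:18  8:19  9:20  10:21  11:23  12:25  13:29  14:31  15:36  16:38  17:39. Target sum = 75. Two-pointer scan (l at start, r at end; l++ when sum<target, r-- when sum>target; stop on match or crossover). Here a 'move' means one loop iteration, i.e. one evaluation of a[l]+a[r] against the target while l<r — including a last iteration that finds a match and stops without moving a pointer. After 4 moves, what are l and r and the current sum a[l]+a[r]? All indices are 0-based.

l=4, r=17, sum=39

[0,17] -9+39=30 <75 → l++
[1,17] -8+39=31 <75 → l++
[2,17] -3+39=36 <75 → l++
[3,17] -2+39=37 <75 → l++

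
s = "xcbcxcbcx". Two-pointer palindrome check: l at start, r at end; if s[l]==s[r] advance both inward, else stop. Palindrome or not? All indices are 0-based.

[0,8] 'x'=='x' → l++,r--
[1,7] 'c'=='c' → l++,r--
[2,6] 'b'=='b' → l++,r--
[3,5] 'c'=='c' → l++,r--

palindrome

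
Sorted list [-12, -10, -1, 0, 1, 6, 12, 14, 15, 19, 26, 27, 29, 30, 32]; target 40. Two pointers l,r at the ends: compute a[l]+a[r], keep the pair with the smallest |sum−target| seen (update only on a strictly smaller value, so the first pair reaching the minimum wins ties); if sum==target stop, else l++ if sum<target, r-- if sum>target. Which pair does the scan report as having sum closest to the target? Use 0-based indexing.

pair (14, 26) with sum 40 (|Δ|=0)

[0,14] -12+32=20 d=20 * → l++
[1,14] -10+32=22 d=18 * → l++
[2,14] -1+32=31 d=9 * → l++
[3,14] 0+32=32 d=8 * → l++
[4,14] 1+32=33 d=7 * → l++
[5,14] 6+32=38 d=2 * → l++
[6,14] 12+32=44 d=4 → r--
[6,13] 12+30=42 d=2 → r--
[6,12] 12+29=41 d=1 * → r--
[6,11] 12+27=39 d=1 → l++
[7,11] 14+27=41 d=1 → r--
[7,10] 14+26=40 d=0 * → stop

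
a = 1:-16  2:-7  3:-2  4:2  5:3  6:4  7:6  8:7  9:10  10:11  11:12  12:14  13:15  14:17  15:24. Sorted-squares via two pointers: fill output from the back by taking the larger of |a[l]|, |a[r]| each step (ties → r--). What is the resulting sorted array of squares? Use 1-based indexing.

[4, 4, 9, 16, 36, 49, 49, 100, 121, 144, 196, 225, 256, 289, 576]

[1,15] |-16|<=|24| out[15]=576 → r--
[1,14] |-16|<=|17| out[14]=289 → r--
[1,13] |-16|>|15| out[13]=256 → l++
[2,13] |-7|<=|15| out[12]=225 → r--
[2,12] |-7|<=|14| out[11]=196 → r--
[2,11] |-7|<=|12| out[10]=144 → r--
[2,10] |-7|<=|11| out[9]=121 → r--
[2,9] |-7|<=|10| out[8]=100 → r--
[2,8] |-7|<=|7| out[7]=49 → r--
[2,7] |-7|>|6| out[6]=49 → l++
[3,7] |-2|<=|6| out[5]=36 → r--
[3,6] |-2|<=|4| out[4]=16 → r--
[3,5] |-2|<=|3| out[3]=9 → r--
[3,4] |-2|<=|2| out[2]=4 → r--
[3,3] |-2|<=|-2| out[1]=4 → r--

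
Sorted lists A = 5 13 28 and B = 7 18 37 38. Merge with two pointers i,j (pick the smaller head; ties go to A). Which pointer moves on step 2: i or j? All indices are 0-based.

i=0 j=0: A[i]=5<=B[j]=7 take 5, i++
i=1 j=0: A[i]=13>B[j]=7 take 7, j++

j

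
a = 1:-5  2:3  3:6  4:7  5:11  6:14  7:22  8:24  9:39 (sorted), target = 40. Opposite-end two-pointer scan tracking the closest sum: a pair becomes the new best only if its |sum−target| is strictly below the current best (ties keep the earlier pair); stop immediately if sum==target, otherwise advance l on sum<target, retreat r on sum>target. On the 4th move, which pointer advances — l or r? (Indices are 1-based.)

l

l=1 r=9: -5+39=34 d=6 *, l++
l=2 r=9: 3+39=42 d=2 *, r--
l=2 r=8: 3+24=27 d=13, l++
l=3 r=8: 6+24=30 d=10, l++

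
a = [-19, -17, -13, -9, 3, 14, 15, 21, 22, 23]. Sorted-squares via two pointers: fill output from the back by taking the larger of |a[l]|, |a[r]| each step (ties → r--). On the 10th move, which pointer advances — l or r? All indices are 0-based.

[0,9] |-19|<=|23| out[9]=529 → r--
[0,8] |-19|<=|22| out[8]=484 → r--
[0,7] |-19|<=|21| out[7]=441 → r--
[0,6] |-19|>|15| out[6]=361 → l++
[1,6] |-17|>|15| out[5]=289 → l++
[2,6] |-13|<=|15| out[4]=225 → r--
[2,5] |-13|<=|14| out[3]=196 → r--
[2,4] |-13|>|3| out[2]=169 → l++
[3,4] |-9|>|3| out[1]=81 → l++
[4,4] |3|<=|3| out[0]=9 → r--

r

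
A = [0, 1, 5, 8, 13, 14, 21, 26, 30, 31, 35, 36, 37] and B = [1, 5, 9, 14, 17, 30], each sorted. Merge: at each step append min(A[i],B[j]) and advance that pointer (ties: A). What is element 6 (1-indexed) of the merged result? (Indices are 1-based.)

[i=1,j=1] A[i]=0<=B[j]=1 take 0 → i++
[i=2,j=1] A[i]=1<=B[j]=1 take 1 → i++
[i=3,j=1] A[i]=5>B[j]=1 take 1 → j++
[i=3,j=2] A[i]=5<=B[j]=5 take 5 → i++
[i=4,j=2] A[i]=8>B[j]=5 take 5 → j++
[i=4,j=3] A[i]=8<=B[j]=9 take 8 → i++
[i=5,j=3] A[i]=13>B[j]=9 take 9 → j++
[i=5,j=4] A[i]=13<=B[j]=14 take 13 → i++
[i=6,j=4] A[i]=14<=B[j]=14 take 14 → i++
[i=7,j=4] A[i]=21>B[j]=14 take 14 → j++
[i=7,j=5] A[i]=21>B[j]=17 take 17 → j++
[i=7,j=6] A[i]=21<=B[j]=30 take 21 → i++
[i=8,j=6] A[i]=26<=B[j]=30 take 26 → i++
[i=9,j=6] A[i]=30<=B[j]=30 take 30 → i++
[i=10,j=6] A[i]=31>B[j]=30 take 30 → j++
[i=10,j=7] B done, take A[i]=31 → i++
[i=11,j=7] B done, take A[i]=35 → i++
[i=12,j=7] B done, take A[i]=36 → i++
[i=13,j=7] B done, take A[i]=37 → i++

merged[6] = 8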